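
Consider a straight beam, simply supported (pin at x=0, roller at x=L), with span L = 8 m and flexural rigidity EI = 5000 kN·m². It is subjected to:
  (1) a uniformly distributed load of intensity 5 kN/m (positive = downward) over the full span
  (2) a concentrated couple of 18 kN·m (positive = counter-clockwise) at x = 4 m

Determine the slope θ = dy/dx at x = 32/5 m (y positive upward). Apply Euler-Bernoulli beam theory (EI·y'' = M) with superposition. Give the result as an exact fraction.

θ(32/5) = 1017/62500 rad

Load 1 — uniform load w=5 kN/m over full span:
  θ_1 = -w(L³-6Lx²+4x³)/(24EI) = -5·(8³-6·8·(32/5)²+4·(32/5)³)/(24·5000) = 264/15625 rad
Load 2 — applied couple M₀=18 kN·m at a=4 m (b=L-a=4):
  θ_2 = (M₀x²/(2L)-M₀(x-a)+C₁)/EI  [x>a] with C₁=M₀(3b²-L²)/(6L)=-6 = (18·(32/5)²/(2·8)-18·((32/5)-4)+(-6))/5000 = -39/62500 rad
Superposition: θ = Σ θ_i = 1017/62500 rad ≈ 0.016272 rad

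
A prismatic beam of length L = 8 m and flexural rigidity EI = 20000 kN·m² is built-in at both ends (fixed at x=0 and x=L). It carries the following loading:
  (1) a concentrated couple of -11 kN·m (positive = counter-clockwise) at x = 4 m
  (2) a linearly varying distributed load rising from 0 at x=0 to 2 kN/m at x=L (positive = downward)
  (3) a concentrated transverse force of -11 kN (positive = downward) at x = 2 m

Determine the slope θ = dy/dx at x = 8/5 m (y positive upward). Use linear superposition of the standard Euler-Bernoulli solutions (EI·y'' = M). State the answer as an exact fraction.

θ(8/5) = 5491/18750000 rad

Load 1 — applied couple M₀=-11 kN·m at a=4 m (b=L-a=4):
  θ_1 = (R_Ax²/2 - M_Ax)/EI  [x≤a] with R_A=-33/16, M_A=-11/4 = ((-33/16)·(8/5)²/2 - (-11/4)·(8/5))/20000 = 11/125000 rad
Load 2 — triangular load w₀=2 kN/m (0→w₀ over full span):
  θ_2 = -w₀(2x(L-x)(L-2x)(x+2L)+x²(L-x)²)/(120LEI) = -2·(2·(8/5)·(8-(8/5))·(8-2·(8/5))·((8/5)+2·8)+(8/5)²·(8-(8/5))²)/(120·8·20000) = -224/1171875 rad
Load 3 — point force P=-11 kN at a=2 m (b=L-a=6):
  θ_3 = -Pb²x(2aL-(3a+b)x)/(2L³EI)  [x≤a] = -(-11)·6²·(8/5)·(2·2·8-(3·2+6)·(8/5))/(2·8³·20000) = 99/250000 rad
Superposition: θ = Σ θ_i = 5491/18750000 rad ≈ 0.000293 rad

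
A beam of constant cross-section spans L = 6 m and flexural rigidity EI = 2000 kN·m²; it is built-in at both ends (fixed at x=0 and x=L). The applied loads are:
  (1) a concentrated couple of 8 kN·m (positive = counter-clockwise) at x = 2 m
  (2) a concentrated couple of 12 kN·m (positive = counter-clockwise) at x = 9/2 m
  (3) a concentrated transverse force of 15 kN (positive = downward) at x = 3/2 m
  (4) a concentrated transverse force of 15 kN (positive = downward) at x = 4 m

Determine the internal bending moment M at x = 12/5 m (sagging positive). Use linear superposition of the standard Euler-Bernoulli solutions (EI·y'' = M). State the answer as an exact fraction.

M(12/5) = 461/96 kN·m

Load 1 — applied couple M₀=8 kN·m at a=2 m (b=L-a=4):
  M_1 = R_Ax - M_A - M₀  [x>a] with R_A=16/9, M_A=0 = (16/9)·(12/5) - 0 - 8 = -56/15 kN·m
Load 2 — applied couple M₀=12 kN·m at a=9/2 m (b=L-a=3/2):
  M_2 = R_Ax - M_A  [x≤a] with R_A=9/4, M_A=15/4 = (9/4)·(12/5) - (15/4) = 33/20 kN·m
Load 3 — point force P=15 kN at a=3/2 m (b=L-a=9/2):
  M_3 = Pa²(a+3b)(L-x)/L³ - Pa²b/L²  [x>a] = 15·(3/2)²·((3/2)+3·(9/2))·(6-(12/5))/6³ - 15·(3/2)²·(9/2)/6² = 135/32 kN·m
Load 4 — point force P=15 kN at a=4 m (b=L-a=2):
  M_4 = Pb²(3a+b)x/L³ - Pab²/L²  [x≤a] = 15·2²·(3·4+2)·(12/5)/6³ - 15·4·2²/6² = 8/3 kN·m
Superposition: M = Σ M_i = 461/96 kN·m ≈ 4.802083 kN·m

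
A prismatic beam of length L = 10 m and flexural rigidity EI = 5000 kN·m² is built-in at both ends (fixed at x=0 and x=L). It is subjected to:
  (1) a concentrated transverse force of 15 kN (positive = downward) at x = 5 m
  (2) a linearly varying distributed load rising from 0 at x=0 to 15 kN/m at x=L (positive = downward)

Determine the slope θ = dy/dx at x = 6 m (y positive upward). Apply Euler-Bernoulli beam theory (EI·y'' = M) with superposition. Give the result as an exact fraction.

θ(6) = 39/5000 rad

Load 1 — point force P=15 kN at a=5 m (b=L-a=5):
  θ_1 = Pa²(L-x)(2bL-(3b+a)(L-x))/(2L³EI)  [x>a] = 15·5²·(10-6)·(2·5·10-(3·5+5)·(10-6))/(2·10³·5000) = 3/1000 rad
Load 2 — triangular load w₀=15 kN/m (0→w₀ over full span):
  θ_2 = -w₀(2x(L-x)(L-2x)(x+2L)+x²(L-x)²)/(120LEI) = -15·(2·6·(10-6)·(10-2·6)·(6+2·10)+6²·(10-6)²)/(120·10·5000) = 3/625 rad
Superposition: θ = Σ θ_i = 39/5000 rad ≈ 0.007800 rad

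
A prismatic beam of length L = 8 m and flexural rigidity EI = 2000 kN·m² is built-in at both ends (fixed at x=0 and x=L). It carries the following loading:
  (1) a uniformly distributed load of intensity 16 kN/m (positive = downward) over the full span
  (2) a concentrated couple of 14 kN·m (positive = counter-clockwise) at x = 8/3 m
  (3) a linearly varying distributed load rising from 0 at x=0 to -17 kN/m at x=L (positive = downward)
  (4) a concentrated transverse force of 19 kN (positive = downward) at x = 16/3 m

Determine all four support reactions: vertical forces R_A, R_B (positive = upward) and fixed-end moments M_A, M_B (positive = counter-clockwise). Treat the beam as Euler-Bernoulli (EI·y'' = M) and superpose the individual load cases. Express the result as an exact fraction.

Load 1 — uniform load w=16 kN/m over full span:
  R_A = wL/2 = 16·8/2 = 64 kN
  M_A = wL²/12 = 16·8²/12 = 256/3 kN·m
  R_B = wL/2 = 16·8/2 = 64 kN
  M_B = -wL²/12 = -16·8²/12 = -256/3 kN·m
Load 2 — applied couple M₀=14 kN·m at a=8/3 m (b=L-a=16/3):
  R_A = 6M₀ab/L³ = 6·14·(8/3)·(16/3)/8³ = 7/3 kN
  M_A = M₀b(2a-b)/L² = 14·(16/3)·(2·(8/3)-(16/3))/8² = 0 kN·m
  R_B = -6M₀ab/L³ = -6·14·(8/3)·(16/3)/8³ = -7/3 kN
  M_B = M₀a(2b-a)/L² = 14·(8/3)·(2·(16/3)-(8/3))/8² = 14/3 kN·m
Load 3 — triangular load w₀=-17 kN/m (0→w₀ over full span):
  R_A = 3w₀L/20 = 3·(-17)·8/20 = -102/5 kN
  M_A = w₀L²/30 = (-17)·8²/30 = -544/15 kN·m
  R_B = 7w₀L/20 = 7·(-17)·8/20 = -238/5 kN
  M_B = -w₀L²/20 = -(-17)·8²/20 = 272/5 kN·m
Load 4 — point force P=19 kN at a=16/3 m (b=L-a=8/3):
  R_A = Pb²(3a+b)/L³ = 19·(8/3)²·(3·(16/3)+(8/3))/8³ = 133/27 kN
  M_A = Pab²/L² = 19·(16/3)·(8/3)²/8² = 304/27 kN·m
  R_B = Pa²(a+3b)/L³ = 19·(16/3)²·((16/3)+3·(8/3))/8³ = 380/27 kN
  M_B = -Pa²b/L² = -19·(16/3)²·(8/3)/8² = -608/27 kN·m
Superposition: R_A = 6866/135 kN, M_A = 8144/135 kN·m, R_B = 3799/135 kN, M_B = -6586/135 kN·m

R_A = 6866/135 kN, M_A = 8144/135 kN·m, R_B = 3799/135 kN, M_B = -6586/135 kN·m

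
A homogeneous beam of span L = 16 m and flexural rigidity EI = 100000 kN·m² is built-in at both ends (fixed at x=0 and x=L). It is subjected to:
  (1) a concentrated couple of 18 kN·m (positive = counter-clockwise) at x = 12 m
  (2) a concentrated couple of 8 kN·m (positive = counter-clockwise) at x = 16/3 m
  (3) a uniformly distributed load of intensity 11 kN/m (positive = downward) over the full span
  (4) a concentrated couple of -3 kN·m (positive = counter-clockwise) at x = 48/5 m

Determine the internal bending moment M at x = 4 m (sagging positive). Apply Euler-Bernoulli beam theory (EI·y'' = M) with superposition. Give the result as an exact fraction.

Load 1 — applied couple M₀=18 kN·m at a=12 m (b=L-a=4):
  M_1 = R_Ax - M_A  [x≤a] with R_A=81/64, M_A=45/8 = (81/64)·4 - (45/8) = -9/16 kN·m
Load 2 — applied couple M₀=8 kN·m at a=16/3 m (b=L-a=32/3):
  M_2 = R_Ax - M_A  [x≤a] with R_A=2/3, M_A=0 = (2/3)·4 - 0 = 8/3 kN·m
Load 3 — uniform load w=11 kN/m over full span:
  M_3 = wLx/2 - wL²/12 - wx²/2 = 11·16·4/2 - 11·16²/12 - 11·4²/2 = 88/3 kN·m
Load 4 — applied couple M₀=-3 kN·m at a=48/5 m (b=L-a=32/5):
  M_4 = R_Ax - M_A  [x≤a] with R_A=-27/100, M_A=-24/25 = (-27/100)·4 - (-24/25) = -3/25 kN·m
Superposition: M = Σ M_i = 12527/400 kN·m ≈ 31.317500 kN·m

M(4) = 12527/400 kN·m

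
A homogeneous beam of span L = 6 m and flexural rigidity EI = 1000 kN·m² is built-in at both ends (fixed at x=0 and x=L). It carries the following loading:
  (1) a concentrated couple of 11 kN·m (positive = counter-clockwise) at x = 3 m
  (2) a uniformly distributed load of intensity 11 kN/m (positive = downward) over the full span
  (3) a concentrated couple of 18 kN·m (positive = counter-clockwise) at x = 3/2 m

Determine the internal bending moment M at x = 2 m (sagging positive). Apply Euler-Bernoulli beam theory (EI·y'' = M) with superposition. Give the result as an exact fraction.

Load 1 — applied couple M₀=11 kN·m at a=3 m (b=L-a=3):
  M_1 = R_Ax - M_A  [x≤a] with R_A=11/4, M_A=11/4 = (11/4)·2 - (11/4) = 11/4 kN·m
Load 2 — uniform load w=11 kN/m over full span:
  M_2 = wLx/2 - wL²/12 - wx²/2 = 11·6·2/2 - 11·6²/12 - 11·2²/2 = 11 kN·m
Load 3 — applied couple M₀=18 kN·m at a=3/2 m (b=L-a=9/2):
  M_3 = R_Ax - M_A - M₀  [x>a] with R_A=27/8, M_A=-27/8 = (27/8)·2 - (-27/8) - 18 = -63/8 kN·m
Superposition: M = Σ M_i = 47/8 kN·m ≈ 5.875000 kN·m

M(2) = 47/8 kN·m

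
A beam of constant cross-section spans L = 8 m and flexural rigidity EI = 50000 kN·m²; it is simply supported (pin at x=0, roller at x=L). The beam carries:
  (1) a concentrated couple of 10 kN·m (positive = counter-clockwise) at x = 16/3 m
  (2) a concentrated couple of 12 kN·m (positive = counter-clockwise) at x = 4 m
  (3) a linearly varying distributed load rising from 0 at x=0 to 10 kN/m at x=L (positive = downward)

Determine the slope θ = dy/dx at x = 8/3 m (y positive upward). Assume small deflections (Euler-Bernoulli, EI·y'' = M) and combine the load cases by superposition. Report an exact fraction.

θ(8/3) = -3517/3037500 rad

Load 1 — applied couple M₀=10 kN·m at a=16/3 m (b=L-a=8/3):
  θ_1 = (M₀x²/(2L)+C₁)/EI  [x≤a] with C₁=M₀(3b²-L²)/(6L)=-80/9 = (10·(8/3)²/(2·8)+(-80/9))/50000 = -1/11250 rad
Load 2 — applied couple M₀=12 kN·m at a=4 m (b=L-a=4):
  θ_2 = (M₀x²/(2L)+C₁)/EI  [x≤a] with C₁=M₀(3b²-L²)/(6L)=-4 = (12·(8/3)²/(2·8)+(-4))/50000 = 1/37500 rad
Load 3 — triangular load w₀=10 kN/m (0→w₀ over full span):
  θ_3 = -w₀(7L⁴-30L²x²+15x⁴)/(360LEI) = -10·(7·8⁴-30·8²·(8/3)²+15·(8/3)⁴)/(360·8·50000) = -832/759375 rad
Superposition: θ = Σ θ_i = -3517/3037500 rad ≈ -0.001158 rad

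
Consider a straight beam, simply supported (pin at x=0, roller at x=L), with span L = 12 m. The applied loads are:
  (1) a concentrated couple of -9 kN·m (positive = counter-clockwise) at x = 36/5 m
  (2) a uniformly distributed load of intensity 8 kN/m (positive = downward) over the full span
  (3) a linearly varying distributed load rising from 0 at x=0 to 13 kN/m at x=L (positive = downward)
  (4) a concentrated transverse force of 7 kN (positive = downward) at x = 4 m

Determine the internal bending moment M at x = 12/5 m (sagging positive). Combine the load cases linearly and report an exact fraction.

Load 1 — applied couple M₀=-9 kN·m at a=36/5 m (b=L-a=24/5):
  M_1 = M₀x/L  [x≤a] = (-9)·(12/5)/12 = -9/5 kN·m
Load 2 — uniform load w=8 kN/m over full span:
  M_2 = wx(L-x)/2 = 8·(12/5)·(12-(12/5))/2 = 2304/25 kN·m
Load 3 — triangular load w₀=13 kN/m (0→w₀ over full span):
  M_3 = w₀Lx/6 - w₀x³/(6L) = 13·12·(12/5)/6 - 13·(12/5)³/(6·12) = 7488/125 kN·m
Load 4 — point force P=7 kN at a=4 m (b=L-a=8):
  M_4 = Pbx/L  [x≤a] = 7·8·(12/5)/12 = 56/5 kN·m
Superposition: M = Σ M_i = 20183/125 kN·m ≈ 161.464000 kN·m

M(12/5) = 20183/125 kN·m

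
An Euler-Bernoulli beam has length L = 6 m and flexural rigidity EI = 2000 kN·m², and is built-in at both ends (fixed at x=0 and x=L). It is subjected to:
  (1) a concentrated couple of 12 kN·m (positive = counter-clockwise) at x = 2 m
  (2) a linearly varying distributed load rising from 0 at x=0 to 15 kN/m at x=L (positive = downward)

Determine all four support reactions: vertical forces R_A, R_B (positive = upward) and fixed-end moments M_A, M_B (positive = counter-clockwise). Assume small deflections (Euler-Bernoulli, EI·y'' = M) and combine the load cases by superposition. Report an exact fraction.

R_A = 97/6 kN, M_A = 18 kN·m, R_B = 173/6 kN, M_B = -23 kN·m

Load 1 — applied couple M₀=12 kN·m at a=2 m (b=L-a=4):
  R_A = 6M₀ab/L³ = 6·12·2·4/6³ = 8/3 kN
  M_A = M₀b(2a-b)/L² = 12·4·(2·2-4)/6² = 0 kN·m
  R_B = -6M₀ab/L³ = -6·12·2·4/6³ = -8/3 kN
  M_B = M₀a(2b-a)/L² = 12·2·(2·4-2)/6² = 4 kN·m
Load 2 — triangular load w₀=15 kN/m (0→w₀ over full span):
  R_A = 3w₀L/20 = 3·15·6/20 = 27/2 kN
  M_A = w₀L²/30 = 15·6²/30 = 18 kN·m
  R_B = 7w₀L/20 = 7·15·6/20 = 63/2 kN
  M_B = -w₀L²/20 = -15·6²/20 = -27 kN·m
Superposition: R_A = 97/6 kN, M_A = 18 kN·m, R_B = 173/6 kN, M_B = -23 kN·m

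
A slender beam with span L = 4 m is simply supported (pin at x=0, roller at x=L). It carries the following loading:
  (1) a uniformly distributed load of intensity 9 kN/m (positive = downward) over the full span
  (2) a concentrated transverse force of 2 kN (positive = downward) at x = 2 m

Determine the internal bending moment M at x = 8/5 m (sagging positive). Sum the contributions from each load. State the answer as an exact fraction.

Load 1 — uniform load w=9 kN/m over full span:
  M_1 = wx(L-x)/2 = 9·(8/5)·(4-(8/5))/2 = 432/25 kN·m
Load 2 — point force P=2 kN at a=2 m (b=L-a=2):
  M_2 = Pbx/L  [x≤a] = 2·2·(8/5)/4 = 8/5 kN·m
Superposition: M = Σ M_i = 472/25 kN·m ≈ 18.880000 kN·m

M(8/5) = 472/25 kN·m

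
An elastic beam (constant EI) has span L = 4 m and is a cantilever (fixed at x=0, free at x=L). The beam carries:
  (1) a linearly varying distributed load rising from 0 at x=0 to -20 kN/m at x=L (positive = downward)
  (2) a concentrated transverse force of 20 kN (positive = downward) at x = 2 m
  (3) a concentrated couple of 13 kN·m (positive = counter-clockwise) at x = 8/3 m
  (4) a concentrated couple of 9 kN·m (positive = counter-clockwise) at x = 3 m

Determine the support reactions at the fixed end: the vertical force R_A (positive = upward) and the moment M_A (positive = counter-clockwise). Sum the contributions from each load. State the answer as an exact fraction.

R_A = -20 kN, M_A = -266/3 kN·m

Load 1 — triangular load w₀=-20 kN/m (0→w₀ over full span):
  R_A = w₀L/2 = (-20)·4/2 = -40 kN
  M_A = w₀L²/3 = (-20)·4²/3 = -320/3 kN·m
Load 2 — point force P=20 kN at a=2 m (b=L-a=2):
  R_A = P = 20 kN
  M_A = Pa = 20·2 = 40 kN·m
Load 3 — applied couple M₀=13 kN·m at a=8/3 m (b=L-a=4/3):
  R_A = 0 kN
  M_A = -M₀ = -13 kN·m
Load 4 — applied couple M₀=9 kN·m at a=3 m (b=L-a=1):
  R_A = 0 kN
  M_A = -M₀ = -9 kN·m
Superposition: R_A = -20 kN, M_A = -266/3 kN·m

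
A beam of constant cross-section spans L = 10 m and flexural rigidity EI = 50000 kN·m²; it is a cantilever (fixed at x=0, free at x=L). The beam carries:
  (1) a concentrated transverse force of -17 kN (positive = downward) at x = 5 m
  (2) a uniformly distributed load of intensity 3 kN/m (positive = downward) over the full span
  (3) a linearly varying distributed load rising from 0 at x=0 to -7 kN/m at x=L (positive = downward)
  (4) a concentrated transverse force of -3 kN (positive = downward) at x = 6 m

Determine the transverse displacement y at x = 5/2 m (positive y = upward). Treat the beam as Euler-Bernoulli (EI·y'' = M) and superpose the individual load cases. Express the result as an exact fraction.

y(5/2) = 31511/3072000 m

Load 1 — point force P=-17 kN at a=5 m (b=L-a=5):
  y_1 = -Px²(3a-x)/(6EI)  [x≤a] = -(-17)·(5/2)²·(3·5-(5/2))/(6·50000) = 17/3840 m
Load 2 — uniform load w=3 kN/m over full span:
  y_2 = -wx²(x²-4Lx+6L²)/(24EI) = -3·(5/2)²·((5/2)²-4·10·(5/2)+6·10²)/(24·50000) = -81/10240 m
Load 3 — triangular load w₀=-7 kN/m (0→w₀ over full span):
  y_3 = (w₀Lx³/12-w₀L²x²/6-w₀x⁵/(120L))/EI = ((-7)·10·(5/2)³/12-(-7)·10²·(5/2)²/6-(-7)·(5/2)⁵/(120·10))/50000 = 7847/614400 m
Load 4 — point force P=-3 kN at a=6 m (b=L-a=4):
  y_4 = -Px²(3a-x)/(6EI)  [x≤a] = -(-3)·(5/2)²·(3·6-(5/2))/(6·50000) = 31/32000 m
Superposition: y = Σ y_i = 31511/3072000 m ≈ 0.010257 m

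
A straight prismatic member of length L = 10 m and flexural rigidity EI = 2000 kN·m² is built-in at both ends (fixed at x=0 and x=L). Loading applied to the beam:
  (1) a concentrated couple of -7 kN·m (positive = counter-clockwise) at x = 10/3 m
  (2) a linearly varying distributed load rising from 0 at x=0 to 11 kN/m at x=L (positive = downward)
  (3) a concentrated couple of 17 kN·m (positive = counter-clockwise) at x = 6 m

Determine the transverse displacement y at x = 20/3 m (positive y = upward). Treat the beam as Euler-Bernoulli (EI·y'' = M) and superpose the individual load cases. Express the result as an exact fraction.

y(20/3) = -24001/364500 m

Load 1 — applied couple M₀=-7 kN·m at a=10/3 m (b=L-a=20/3):
  y_1 = (R_Ax³/6 - M_Ax²/2 - M₀(x-a)²/2)/EI  [x>a] with R_A=-14/15, M_A=0 = ((-14/15)·(20/3)³/6 - 0·(20/3)²/2 - (-7)·((20/3)-(10/3))²/2)/2000 = -7/1944 m
Load 2 — triangular load w₀=11 kN/m (0→w₀ over full span):
  y_2 = -w₀x²(L-x)²(x+2L)/(120LEI) = -11·(20/3)²·(10-(20/3))²·((20/3)+2·10)/(120·10·2000) = -44/729 m
Load 3 — applied couple M₀=17 kN·m at a=6 m (b=L-a=4):
  y_3 = (R_Ax³/6 - M_Ax²/2 - M₀(x-a)²/2)/EI  [x>a] with R_A=306/125, M_A=136/25 = ((306/125)·(20/3)³/6 - (136/25)·(20/3)²/2 - 17·((20/3)-6)²/2)/2000 = -17/9000 m
Superposition: y = Σ y_i = -24001/364500 m ≈ -0.065846 m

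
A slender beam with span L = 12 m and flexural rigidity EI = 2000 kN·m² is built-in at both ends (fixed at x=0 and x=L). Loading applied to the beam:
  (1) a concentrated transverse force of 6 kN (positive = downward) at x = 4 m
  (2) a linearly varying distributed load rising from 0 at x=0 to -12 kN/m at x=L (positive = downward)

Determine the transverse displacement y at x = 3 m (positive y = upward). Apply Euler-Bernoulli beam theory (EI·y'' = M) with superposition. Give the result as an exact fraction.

y(3) = 5441/80000 m

Load 1 — point force P=6 kN at a=4 m (b=L-a=8):
  y_1 = -Pb²x²(3aL-(3a+b)x)/(6L³EI)  [x≤a] = -6·8²·3²·(3·4·12-(3·4+8)·3)/(6·12³·2000) = -7/500 m
Load 2 — triangular load w₀=-12 kN/m (0→w₀ over full span):
  y_2 = -w₀x²(L-x)²(x+2L)/(120LEI) = -(-12)·3²·(12-3)²·(3+2·12)/(120·12·2000) = 6561/80000 m
Superposition: y = Σ y_i = 5441/80000 m ≈ 0.068013 m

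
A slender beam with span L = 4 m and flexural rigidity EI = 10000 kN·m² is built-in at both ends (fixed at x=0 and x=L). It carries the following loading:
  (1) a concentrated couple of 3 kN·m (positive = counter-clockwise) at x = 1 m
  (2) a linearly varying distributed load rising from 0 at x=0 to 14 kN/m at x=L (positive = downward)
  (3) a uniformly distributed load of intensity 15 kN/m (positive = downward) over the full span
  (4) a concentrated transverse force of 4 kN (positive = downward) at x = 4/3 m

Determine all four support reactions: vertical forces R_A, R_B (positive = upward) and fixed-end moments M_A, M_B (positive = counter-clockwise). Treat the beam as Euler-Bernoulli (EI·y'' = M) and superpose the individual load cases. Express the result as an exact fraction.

R_A = 182333/4320 kN, M_A = 63233/2160 kN·m, R_B = 215107/4320 kN, M_B = -67927/2160 kN·m

Load 1 — applied couple M₀=3 kN·m at a=1 m (b=L-a=3):
  R_A = 6M₀ab/L³ = 6·3·1·3/4³ = 27/32 kN
  M_A = M₀b(2a-b)/L² = 3·3·(2·1-3)/4² = -9/16 kN·m
  R_B = -6M₀ab/L³ = -6·3·1·3/4³ = -27/32 kN
  M_B = M₀a(2b-a)/L² = 3·1·(2·3-1)/4² = 15/16 kN·m
Load 2 — triangular load w₀=14 kN/m (0→w₀ over full span):
  R_A = 3w₀L/20 = 3·14·4/20 = 42/5 kN
  M_A = w₀L²/30 = 14·4²/30 = 112/15 kN·m
  R_B = 7w₀L/20 = 7·14·4/20 = 98/5 kN
  M_B = -w₀L²/20 = -14·4²/20 = -56/5 kN·m
Load 3 — uniform load w=15 kN/m over full span:
  R_A = wL/2 = 15·4/2 = 30 kN
  M_A = wL²/12 = 15·4²/12 = 20 kN·m
  R_B = wL/2 = 15·4/2 = 30 kN
  M_B = -wL²/12 = -15·4²/12 = -20 kN·m
Load 4 — point force P=4 kN at a=4/3 m (b=L-a=8/3):
  R_A = Pb²(3a+b)/L³ = 4·(8/3)²·(3·(4/3)+(8/3))/4³ = 80/27 kN
  M_A = Pab²/L² = 4·(4/3)·(8/3)²/4² = 64/27 kN·m
  R_B = Pa²(a+3b)/L³ = 4·(4/3)²·((4/3)+3·(8/3))/4³ = 28/27 kN
  M_B = -Pa²b/L² = -4·(4/3)²·(8/3)/4² = -32/27 kN·m
Superposition: R_A = 182333/4320 kN, M_A = 63233/2160 kN·m, R_B = 215107/4320 kN, M_B = -67927/2160 kN·m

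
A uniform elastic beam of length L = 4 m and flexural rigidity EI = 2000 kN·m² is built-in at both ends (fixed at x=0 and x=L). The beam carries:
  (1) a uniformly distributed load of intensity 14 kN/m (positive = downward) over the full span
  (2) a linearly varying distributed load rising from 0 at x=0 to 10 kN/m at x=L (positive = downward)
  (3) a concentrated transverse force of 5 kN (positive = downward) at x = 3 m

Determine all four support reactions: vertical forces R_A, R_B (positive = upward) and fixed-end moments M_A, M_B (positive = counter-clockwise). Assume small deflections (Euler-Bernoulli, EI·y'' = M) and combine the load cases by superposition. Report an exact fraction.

R_A = 1113/32 kN, M_A = 399/16 kN·m, R_B = 1479/32 kN, M_B = -1415/48 kN·m

Load 1 — uniform load w=14 kN/m over full span:
  R_A = wL/2 = 14·4/2 = 28 kN
  M_A = wL²/12 = 14·4²/12 = 56/3 kN·m
  R_B = wL/2 = 14·4/2 = 28 kN
  M_B = -wL²/12 = -14·4²/12 = -56/3 kN·m
Load 2 — triangular load w₀=10 kN/m (0→w₀ over full span):
  R_A = 3w₀L/20 = 3·10·4/20 = 6 kN
  M_A = w₀L²/30 = 10·4²/30 = 16/3 kN·m
  R_B = 7w₀L/20 = 7·10·4/20 = 14 kN
  M_B = -w₀L²/20 = -10·4²/20 = -8 kN·m
Load 3 — point force P=5 kN at a=3 m (b=L-a=1):
  R_A = Pb²(3a+b)/L³ = 5·1²·(3·3+1)/4³ = 25/32 kN
  M_A = Pab²/L² = 5·3·1²/4² = 15/16 kN·m
  R_B = Pa²(a+3b)/L³ = 5·3²·(3+3·1)/4³ = 135/32 kN
  M_B = -Pa²b/L² = -5·3²·1/4² = -45/16 kN·m
Superposition: R_A = 1113/32 kN, M_A = 399/16 kN·m, R_B = 1479/32 kN, M_B = -1415/48 kN·m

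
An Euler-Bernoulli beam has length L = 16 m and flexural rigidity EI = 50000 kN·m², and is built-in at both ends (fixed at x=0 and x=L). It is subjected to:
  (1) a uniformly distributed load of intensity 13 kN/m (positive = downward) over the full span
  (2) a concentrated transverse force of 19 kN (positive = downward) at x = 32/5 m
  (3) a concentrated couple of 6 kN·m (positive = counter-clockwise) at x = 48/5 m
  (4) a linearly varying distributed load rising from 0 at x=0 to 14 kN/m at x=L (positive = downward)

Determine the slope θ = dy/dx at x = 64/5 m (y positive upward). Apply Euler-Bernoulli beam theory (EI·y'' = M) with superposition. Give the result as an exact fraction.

Load 1 — uniform load w=13 kN/m over full span:
  θ_1 = -wx(L-x)(L-2x)/(12EI) = -13·(64/5)·(16-(64/5))·(16-2·(64/5))/(12·50000) = 3328/390625 rad
Load 2 — point force P=19 kN at a=32/5 m (b=L-a=48/5):
  θ_2 = Pa²(L-x)(2bL-(3b+a)(L-x))/(2L³EI)  [x>a] = 19·(32/5)²·(16-(64/5))·(2·(48/5)·16-(3·(48/5)+(32/5))·(16-(64/5)))/(2·16³·50000) = 11552/9765625 rad
Load 3 — applied couple M₀=6 kN·m at a=48/5 m (b=L-a=32/5):
  θ_3 = (R_Ax²/2 - M_Ax - M₀(x-a))/EI  [x>a] with R_A=27/50, M_A=48/25 = ((27/50)·(64/5)²/2 - (48/25)·(64/5) - 6·((64/5)-(48/5)))/50000 = 18/1953125 rad
Load 4 — triangular load w₀=14 kN/m (0→w₀ over full span):
  θ_4 = -w₀(2x(L-x)(L-2x)(x+2L)+x²(L-x)²)/(120LEI) = -14·(2·(64/5)·(16-(64/5))·(16-2·(64/5))·((64/5)+2·16)+(64/5)²·(16-(64/5))²)/(120·16·50000) = 28672/5859375 rad
Superposition: θ = Σ θ_i = 427886/29296875 rad ≈ 0.014605 rad

θ(64/5) = 427886/29296875 rad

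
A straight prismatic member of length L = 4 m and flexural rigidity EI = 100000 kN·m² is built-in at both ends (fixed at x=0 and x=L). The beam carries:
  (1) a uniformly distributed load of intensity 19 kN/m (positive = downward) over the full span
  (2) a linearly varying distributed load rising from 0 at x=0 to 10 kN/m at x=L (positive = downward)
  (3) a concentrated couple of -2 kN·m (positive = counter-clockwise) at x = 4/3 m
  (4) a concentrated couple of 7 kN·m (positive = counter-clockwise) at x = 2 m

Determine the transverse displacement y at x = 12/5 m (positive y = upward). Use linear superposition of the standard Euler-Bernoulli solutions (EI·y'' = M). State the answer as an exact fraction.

Load 1 — uniform load w=19 kN/m over full span:
  y_1 = -wx²(L-x)²/(24EI) = -19·(12/5)²·(4-(12/5))²/(24·100000) = -228/1953125 m
Load 2 — triangular load w₀=10 kN/m (0→w₀ over full span):
  y_2 = -w₀x²(L-x)²(x+2L)/(120LEI) = -10·(12/5)²·(4-(12/5))²·((12/5)+2·4)/(120·4·100000) = -312/9765625 m
Load 3 — applied couple M₀=-2 kN·m at a=4/3 m (b=L-a=8/3):
  y_3 = (R_Ax³/6 - M_Ax²/2 - M₀(x-a)²/2)/EI  [x>a] with R_A=-2/3, M_A=0 = ((-2/3)·(12/5)³/6 - 0·(12/5)²/2 - (-2)·((12/5)-(4/3))²/2)/100000 = -14/3515625 m
Load 4 — applied couple M₀=7 kN·m at a=2 m (b=L-a=2):
  y_4 = (R_Ax³/6 - M_Ax²/2 - M₀(x-a)²/2)/EI  [x>a] with R_A=21/8, M_A=7/4 = ((21/8)·(12/5)³/6 - (7/4)·(12/5)²/2 - 7·((12/5)-2)²/2)/100000 = 7/1562500 m
Superposition: y = Σ y_i = -52097/351562500 m ≈ -0.000148 m

y(12/5) = -52097/351562500 m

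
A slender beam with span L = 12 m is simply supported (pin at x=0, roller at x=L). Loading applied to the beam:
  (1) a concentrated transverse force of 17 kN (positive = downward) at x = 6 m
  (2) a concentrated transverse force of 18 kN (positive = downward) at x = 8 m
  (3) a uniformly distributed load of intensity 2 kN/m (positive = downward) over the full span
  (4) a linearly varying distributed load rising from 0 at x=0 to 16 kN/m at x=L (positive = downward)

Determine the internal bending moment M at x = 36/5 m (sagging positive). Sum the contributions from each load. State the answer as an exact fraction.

Load 1 — point force P=17 kN at a=6 m (b=L-a=6):
  M_1 = Pa(L-x)/L  [x>a] = 17·6·(12-(36/5))/12 = 204/5 kN·m
Load 2 — point force P=18 kN at a=8 m (b=L-a=4):
  M_2 = Pbx/L  [x≤a] = 18·4·(36/5)/12 = 216/5 kN·m
Load 3 — uniform load w=2 kN/m over full span:
  M_3 = wx(L-x)/2 = 2·(36/5)·(12-(36/5))/2 = 864/25 kN·m
Load 4 — triangular load w₀=16 kN/m (0→w₀ over full span):
  M_4 = w₀Lx/6 - w₀x³/(6L) = 16·12·(36/5)/6 - 16·(36/5)³/(6·12) = 18432/125 kN·m
Superposition: M = Σ M_i = 33252/125 kN·m ≈ 266.016000 kN·m

M(36/5) = 33252/125 kN·m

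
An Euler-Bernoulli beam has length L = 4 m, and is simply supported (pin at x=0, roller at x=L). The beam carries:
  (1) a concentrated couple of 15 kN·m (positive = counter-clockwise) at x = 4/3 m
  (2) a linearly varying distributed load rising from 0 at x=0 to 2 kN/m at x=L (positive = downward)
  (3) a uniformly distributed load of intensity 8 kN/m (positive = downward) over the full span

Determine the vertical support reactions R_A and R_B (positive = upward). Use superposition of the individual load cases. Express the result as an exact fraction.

R_A = 253/12 kN, R_B = 179/12 kN

Load 1 — applied couple M₀=15 kN·m at a=4/3 m (b=L-a=8/3):
  R_A = M₀/L = 15/4 kN
  R_B = -M₀/L = -15/4 kN
Load 2 — triangular load w₀=2 kN/m (0→w₀ over full span):
  R_A = w₀L/6 = 2·4/6 = 4/3 kN
  R_B = w₀L/3 = 2·4/3 = 8/3 kN
Load 3 — uniform load w=8 kN/m over full span:
  R_A = wL/2 = 8·4/2 = 16 kN
  R_B = wL/2 = 8·4/2 = 16 kN
Superposition: R_A = 253/12 kN, R_B = 179/12 kN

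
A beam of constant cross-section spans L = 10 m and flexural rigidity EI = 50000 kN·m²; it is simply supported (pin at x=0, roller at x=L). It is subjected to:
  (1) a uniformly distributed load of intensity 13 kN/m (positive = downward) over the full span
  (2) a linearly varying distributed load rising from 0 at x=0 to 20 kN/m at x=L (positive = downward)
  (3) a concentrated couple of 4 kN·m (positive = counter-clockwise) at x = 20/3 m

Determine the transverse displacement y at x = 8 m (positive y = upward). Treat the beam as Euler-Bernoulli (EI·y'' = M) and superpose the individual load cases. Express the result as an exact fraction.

Load 1 — uniform load w=13 kN/m over full span:
  y_1 = -wx(L³-2Lx²+x³)/(24EI) = -13·8·(10³-2·10·8²+8³)/(24·50000) = -377/18750 m
Load 2 — triangular load w₀=20 kN/m (0→w₀ over full span):
  y_2 = -w₀x(7L⁴-10L²x²+3x⁴)/(360LEI) = -20·8·(7·10⁴-10·10²·8²+3·8⁴)/(360·10·50000) = -254/15625 m
Load 3 — applied couple M₀=4 kN·m at a=20/3 m (b=L-a=10/3):
  y_3 = (M₀x³/(6L)-M₀(x-a)²/2+C₁x)/EI  [x>a] with C₁=M₀(3b²-L²)/(6L)=-40/9 = (4·8³/(6·10)-4·(8-(20/3))²/2+(-40/9)·8)/50000 = -14/140625 m
Superposition: y = Σ y_i = -2051/56250 m ≈ -0.036462 m

y(8) = -2051/56250 m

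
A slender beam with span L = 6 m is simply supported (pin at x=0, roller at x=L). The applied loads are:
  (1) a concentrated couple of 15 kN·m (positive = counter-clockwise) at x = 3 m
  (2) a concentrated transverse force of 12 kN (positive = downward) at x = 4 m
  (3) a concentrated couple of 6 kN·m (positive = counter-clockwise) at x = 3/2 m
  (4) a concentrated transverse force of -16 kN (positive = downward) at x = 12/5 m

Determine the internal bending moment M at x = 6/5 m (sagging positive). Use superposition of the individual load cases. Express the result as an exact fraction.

M(6/5) = -63/25 kN·m

Load 1 — applied couple M₀=15 kN·m at a=3 m (b=L-a=3):
  M_1 = M₀x/L  [x≤a] = 15·(6/5)/6 = 3 kN·m
Load 2 — point force P=12 kN at a=4 m (b=L-a=2):
  M_2 = Pbx/L  [x≤a] = 12·2·(6/5)/6 = 24/5 kN·m
Load 3 — applied couple M₀=6 kN·m at a=3/2 m (b=L-a=9/2):
  M_3 = M₀x/L  [x≤a] = 6·(6/5)/6 = 6/5 kN·m
Load 4 — point force P=-16 kN at a=12/5 m (b=L-a=18/5):
  M_4 = Pbx/L  [x≤a] = (-16)·(18/5)·(6/5)/6 = -288/25 kN·m
Superposition: M = Σ M_i = -63/25 kN·m ≈ -2.520000 kN·m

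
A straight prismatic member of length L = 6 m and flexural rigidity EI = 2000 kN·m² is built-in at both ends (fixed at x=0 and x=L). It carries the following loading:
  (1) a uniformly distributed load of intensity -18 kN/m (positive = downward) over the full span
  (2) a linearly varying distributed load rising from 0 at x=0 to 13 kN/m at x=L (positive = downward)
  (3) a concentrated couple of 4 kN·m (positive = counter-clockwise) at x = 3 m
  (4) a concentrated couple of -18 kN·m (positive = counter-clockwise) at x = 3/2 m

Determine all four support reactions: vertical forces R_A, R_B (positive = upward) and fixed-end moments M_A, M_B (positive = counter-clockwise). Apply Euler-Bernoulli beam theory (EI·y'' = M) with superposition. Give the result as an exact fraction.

Load 1 — uniform load w=-18 kN/m over full span:
  R_A = wL/2 = (-18)·6/2 = -54 kN
  M_A = wL²/12 = (-18)·6²/12 = -54 kN·m
  R_B = wL/2 = (-18)·6/2 = -54 kN
  M_B = -wL²/12 = -(-18)·6²/12 = 54 kN·m
Load 2 — triangular load w₀=13 kN/m (0→w₀ over full span):
  R_A = 3w₀L/20 = 3·13·6/20 = 117/10 kN
  M_A = w₀L²/30 = 13·6²/30 = 78/5 kN·m
  R_B = 7w₀L/20 = 7·13·6/20 = 273/10 kN
  M_B = -w₀L²/20 = -13·6²/20 = -117/5 kN·m
Load 3 — applied couple M₀=4 kN·m at a=3 m (b=L-a=3):
  R_A = 6M₀ab/L³ = 6·4·3·3/6³ = 1 kN
  M_A = M₀b(2a-b)/L² = 4·3·(2·3-3)/6² = 1 kN·m
  R_B = -6M₀ab/L³ = -6·4·3·3/6³ = -1 kN
  M_B = M₀a(2b-a)/L² = 4·3·(2·3-3)/6² = 1 kN·m
Load 4 — applied couple M₀=-18 kN·m at a=3/2 m (b=L-a=9/2):
  R_A = 6M₀ab/L³ = 6·(-18)·(3/2)·(9/2)/6³ = -27/8 kN
  M_A = M₀b(2a-b)/L² = (-18)·(9/2)·(2·(3/2)-(9/2))/6² = 27/8 kN·m
  R_B = -6M₀ab/L³ = -6·(-18)·(3/2)·(9/2)/6³ = 27/8 kN
  M_B = M₀a(2b-a)/L² = (-18)·(3/2)·(2·(9/2)-(3/2))/6² = -45/8 kN·m
Superposition: R_A = -1787/40 kN, M_A = -1361/40 kN·m, R_B = -973/40 kN, M_B = 1039/40 kN·m

R_A = -1787/40 kN, M_A = -1361/40 kN·m, R_B = -973/40 kN, M_B = 1039/40 kN·m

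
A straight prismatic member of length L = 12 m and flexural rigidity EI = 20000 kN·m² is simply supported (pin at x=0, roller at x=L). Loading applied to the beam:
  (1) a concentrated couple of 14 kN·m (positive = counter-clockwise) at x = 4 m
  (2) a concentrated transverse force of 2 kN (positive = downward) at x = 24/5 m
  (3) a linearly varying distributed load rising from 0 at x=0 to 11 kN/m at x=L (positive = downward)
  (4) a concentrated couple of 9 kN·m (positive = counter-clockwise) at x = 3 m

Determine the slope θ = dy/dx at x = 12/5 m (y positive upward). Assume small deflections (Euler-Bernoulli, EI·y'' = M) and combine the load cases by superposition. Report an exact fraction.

Load 1 — applied couple M₀=14 kN·m at a=4 m (b=L-a=8):
  θ_1 = (M₀x²/(2L)+C₁)/EI  [x≤a] with C₁=M₀(3b²-L²)/(6L)=28/3 = (14·(12/5)²/(2·12)+(28/3))/20000 = 119/187500 rad
Load 2 — point force P=2 kN at a=24/5 m (b=L-a=36/5):
  θ_2 = -Pb(L²-b²-3x²)/(6LEI)  [x≤a] = -2·(36/5)·(12²-(36/5)²-3·(12/5)²)/(6·12·20000) = -117/156250 rad
Load 3 — triangular load w₀=11 kN/m (0→w₀ over full span):
  θ_3 = -w₀(7L⁴-30L²x²+15x⁴)/(360LEI) = -11·(7·12⁴-30·12²·(12/5)²+15·(12/5)⁴)/(360·12·20000) = -6006/390625 rad
Load 4 — applied couple M₀=9 kN·m at a=3 m (b=L-a=9):
  θ_4 = (M₀x²/(2L)+C₁)/EI  [x≤a] with C₁=M₀(3b²-L²)/(6L)=99/8 = (9·(12/5)²/(2·12)+(99/8))/20000 = 2907/4000000 rad
Superposition: θ = Σ θ_i = -4428823/300000000 rad ≈ -0.014763 rad

θ(12/5) = -4428823/300000000 rad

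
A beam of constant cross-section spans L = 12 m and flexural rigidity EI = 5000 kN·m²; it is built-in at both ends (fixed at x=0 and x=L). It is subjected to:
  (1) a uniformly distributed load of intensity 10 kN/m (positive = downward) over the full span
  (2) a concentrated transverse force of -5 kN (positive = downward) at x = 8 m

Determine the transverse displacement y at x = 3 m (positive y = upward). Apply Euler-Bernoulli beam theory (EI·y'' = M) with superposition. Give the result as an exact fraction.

y(3) = -139/2400 m

Load 1 — uniform load w=10 kN/m over full span:
  y_1 = -wx²(L-x)²/(24EI) = -10·3²·(12-3)²/(24·5000) = -243/4000 m
Load 2 — point force P=-5 kN at a=8 m (b=L-a=4):
  y_2 = -Pb²x²(3aL-(3a+b)x)/(6L³EI)  [x≤a] = -(-5)·4²·3²·(3·8·12-(3·8+4)·3)/(6·12³·5000) = 17/6000 m
Superposition: y = Σ y_i = -139/2400 m ≈ -0.057917 m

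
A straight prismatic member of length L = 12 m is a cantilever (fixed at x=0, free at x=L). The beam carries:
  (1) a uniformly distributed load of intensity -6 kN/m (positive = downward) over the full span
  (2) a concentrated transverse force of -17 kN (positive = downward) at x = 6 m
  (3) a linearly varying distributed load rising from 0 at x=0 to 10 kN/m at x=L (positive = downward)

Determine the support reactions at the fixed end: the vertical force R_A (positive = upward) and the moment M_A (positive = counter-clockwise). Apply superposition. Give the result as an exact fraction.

R_A = -29 kN, M_A = -54 kN·m

Load 1 — uniform load w=-6 kN/m over full span:
  R_A = wL = (-6)·12 = -72 kN
  M_A = wL²/2 = (-6)·12²/2 = -432 kN·m
Load 2 — point force P=-17 kN at a=6 m (b=L-a=6):
  R_A = P = (-17) = -17 kN
  M_A = Pa = (-17)·6 = -102 kN·m
Load 3 — triangular load w₀=10 kN/m (0→w₀ over full span):
  R_A = w₀L/2 = 10·12/2 = 60 kN
  M_A = w₀L²/3 = 10·12²/3 = 480 kN·m
Superposition: R_A = -29 kN, M_A = -54 kN·m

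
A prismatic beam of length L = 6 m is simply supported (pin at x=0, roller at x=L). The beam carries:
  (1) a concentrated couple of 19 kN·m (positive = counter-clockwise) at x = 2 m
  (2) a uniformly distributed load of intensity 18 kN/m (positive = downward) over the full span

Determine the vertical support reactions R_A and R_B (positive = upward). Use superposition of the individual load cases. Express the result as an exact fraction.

Load 1 — applied couple M₀=19 kN·m at a=2 m (b=L-a=4):
  R_A = M₀/L = 19/6 kN
  R_B = -M₀/L = -19/6 kN
Load 2 — uniform load w=18 kN/m over full span:
  R_A = wL/2 = 18·6/2 = 54 kN
  R_B = wL/2 = 18·6/2 = 54 kN
Superposition: R_A = 343/6 kN, R_B = 305/6 kN

R_A = 343/6 kN, R_B = 305/6 kN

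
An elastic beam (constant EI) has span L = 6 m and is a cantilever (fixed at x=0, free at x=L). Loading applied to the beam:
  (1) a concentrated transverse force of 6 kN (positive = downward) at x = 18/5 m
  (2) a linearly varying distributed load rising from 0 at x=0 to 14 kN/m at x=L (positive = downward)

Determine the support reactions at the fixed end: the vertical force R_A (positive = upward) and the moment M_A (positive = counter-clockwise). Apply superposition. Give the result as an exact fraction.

Load 1 — point force P=6 kN at a=18/5 m (b=L-a=12/5):
  R_A = P = 6 kN
  M_A = Pa = 6·(18/5) = 108/5 kN·m
Load 2 — triangular load w₀=14 kN/m (0→w₀ over full span):
  R_A = w₀L/2 = 14·6/2 = 42 kN
  M_A = w₀L²/3 = 14·6²/3 = 168 kN·m
Superposition: R_A = 48 kN, M_A = 948/5 kN·m

R_A = 48 kN, M_A = 948/5 kN·m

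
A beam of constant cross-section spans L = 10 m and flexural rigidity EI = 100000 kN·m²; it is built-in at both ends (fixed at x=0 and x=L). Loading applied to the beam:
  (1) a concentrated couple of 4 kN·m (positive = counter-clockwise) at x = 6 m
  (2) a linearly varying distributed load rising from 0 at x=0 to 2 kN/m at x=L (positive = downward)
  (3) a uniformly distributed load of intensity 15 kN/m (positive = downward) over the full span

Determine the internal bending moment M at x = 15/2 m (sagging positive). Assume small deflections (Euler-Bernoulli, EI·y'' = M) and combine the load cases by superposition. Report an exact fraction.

M(15/2) = 19723/1200 kN·m

Load 1 — applied couple M₀=4 kN·m at a=6 m (b=L-a=4):
  M_1 = R_Ax - M_A - M₀  [x>a] with R_A=72/125, M_A=32/25 = (72/125)·(15/2) - (32/25) - 4 = -24/25 kN·m
Load 2 — triangular load w₀=2 kN/m (0→w₀ over full span):
  M_2 = 3w₀Lx/20 - w₀L²/30 - w₀x³/(6L) = 3·2·10·(15/2)/20 - 2·10²/30 - 2·(15/2)³/(6·10) = 85/48 kN·m
Load 3 — uniform load w=15 kN/m over full span:
  M_3 = wLx/2 - wL²/12 - wx²/2 = 15·10·(15/2)/2 - 15·10²/12 - 15·(15/2)²/2 = 125/8 kN·m
Superposition: M = Σ M_i = 19723/1200 kN·m ≈ 16.435833 kN·m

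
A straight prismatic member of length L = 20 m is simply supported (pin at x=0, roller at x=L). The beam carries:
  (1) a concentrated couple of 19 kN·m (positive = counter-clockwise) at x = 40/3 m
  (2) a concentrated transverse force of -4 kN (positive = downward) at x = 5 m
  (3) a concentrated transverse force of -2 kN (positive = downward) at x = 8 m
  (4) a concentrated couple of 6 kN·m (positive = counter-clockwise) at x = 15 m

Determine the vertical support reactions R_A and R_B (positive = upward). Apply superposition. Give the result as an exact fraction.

Load 1 — applied couple M₀=19 kN·m at a=40/3 m (b=L-a=20/3):
  R_A = M₀/L = 19/20 kN
  R_B = -M₀/L = -19/20 kN
Load 2 — point force P=-4 kN at a=5 m (b=L-a=15):
  R_A = Pb/L = (-4)·15/20 = -3 kN
  R_B = Pa/L = (-4)·5/20 = -1 kN
Load 3 — point force P=-2 kN at a=8 m (b=L-a=12):
  R_A = Pb/L = (-2)·12/20 = -6/5 kN
  R_B = Pa/L = (-2)·8/20 = -4/5 kN
Load 4 — applied couple M₀=6 kN·m at a=15 m (b=L-a=5):
  R_A = M₀/L = 6/20 = 3/10 kN
  R_B = -M₀/L = -6/20 = -3/10 kN
Superposition: R_A = -59/20 kN, R_B = -61/20 kN

R_A = -59/20 kN, R_B = -61/20 kN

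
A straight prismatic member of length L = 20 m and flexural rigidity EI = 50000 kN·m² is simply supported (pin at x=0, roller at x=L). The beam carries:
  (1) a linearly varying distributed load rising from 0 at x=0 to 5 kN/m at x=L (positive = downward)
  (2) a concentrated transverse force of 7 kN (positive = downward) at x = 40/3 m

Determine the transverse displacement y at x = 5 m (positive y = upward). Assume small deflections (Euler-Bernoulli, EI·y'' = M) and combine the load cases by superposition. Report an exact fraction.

Load 1 — triangular load w₀=5 kN/m (0→w₀ over full span):
  y_1 = -w₀x(7L⁴-10L²x²+3x⁴)/(360LEI) = -5·5·(7·20⁴-10·20²·5²+3·5⁴)/(360·20·50000) = -109/1536 m
Load 2 — point force P=7 kN at a=40/3 m (b=L-a=20/3):
  y_2 = -Pbx(L²-b²-x²)/(6LEI)  [x≤a] = -7·(20/3)·5·(20²-(20/3)²-5²)/(6·20·50000) = -833/64800 m
Superposition: y = Σ y_i = -86903/1036800 m ≈ -0.083818 m

y(5) = -86903/1036800 m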